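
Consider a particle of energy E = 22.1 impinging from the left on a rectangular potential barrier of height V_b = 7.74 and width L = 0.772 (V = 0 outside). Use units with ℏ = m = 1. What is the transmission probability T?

Above the barrier the interior wavenumber is k₂ = √(2m(E − V_b))/ℏ = 5.359, giving phase k₂L = 4.137.
Matching at both interfaces gives T⁻¹ = 1 + V_b² sin²(k₂L) / [4E(E − V_b)] = 1.033, hence T = 0.968.

T = 0.968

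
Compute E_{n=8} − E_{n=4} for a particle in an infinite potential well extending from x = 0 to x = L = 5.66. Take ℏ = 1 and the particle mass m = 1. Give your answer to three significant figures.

ΔE = 7.39

E_n = n²π²ℏ²/(2mL²), so ΔE = (8² − 4²) π²ℏ²/(2mL²).
ΔE = 48 × π² / (2 × 1 × 5.66²) = 7.394.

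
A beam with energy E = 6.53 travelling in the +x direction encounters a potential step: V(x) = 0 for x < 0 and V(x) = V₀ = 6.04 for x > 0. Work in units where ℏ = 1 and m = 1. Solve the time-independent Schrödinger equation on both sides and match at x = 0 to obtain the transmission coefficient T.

T = 0.675

The wavenumbers are k₁ = √(2mE)/ℏ = 3.614 on the left and k₂ = √(2m(E − V₀))/ℏ = 0.9899 on the right.
Continuity of ψ and ψ′ at the step yields the reflection amplitude r = (k₁ − k₂)/(k₁ + k₂) = 0.5699; thus R = |r|² = 0.3248, T = 0.6752.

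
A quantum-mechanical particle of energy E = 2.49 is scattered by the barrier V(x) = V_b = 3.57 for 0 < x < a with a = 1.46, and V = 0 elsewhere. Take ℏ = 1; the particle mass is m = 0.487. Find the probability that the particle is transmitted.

E < V_b: inside the barrier ψ ∝ e^{±κx} with κ = √(2m(V_b − E))/ℏ = 1.026.
κa = 1.497, sinh(κa) = 2.123.
Matching ψ, ψ′ at both faces gives T = [1 + V_b² sinh²(κa) / (4E(V_b − E))]⁻¹ = 1/6.341 = 0.158.

T = 0.158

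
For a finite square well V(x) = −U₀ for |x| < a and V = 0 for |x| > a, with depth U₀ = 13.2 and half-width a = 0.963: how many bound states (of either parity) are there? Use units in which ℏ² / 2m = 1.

The dimensionless depth is z₀ = a√(2mU₀)/ℏ = 0.963 × √(13.20) = 3.499.
The even/odd transcendental equations gain one root per π/2 in z₀, giving N = 1 + ⌊2z₀/π⌋ = 1 + ⌊2.227⌋ = 3.

N = 3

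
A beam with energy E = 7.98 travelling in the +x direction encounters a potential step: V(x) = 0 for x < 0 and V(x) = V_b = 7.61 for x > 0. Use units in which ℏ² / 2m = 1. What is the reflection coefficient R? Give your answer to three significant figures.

The wavenumbers are k₁ = √(2mE)/ℏ = 2.825 on the left and k₂ = √(2m(E − V_b))/ℏ = 0.6083 on the right.
Continuity of ψ and ψ′ at the step yields the reflection amplitude r = (k₁ − k₂)/(k₁ + k₂) = 0.6456; thus R = |r|² = 0.4169, T = 0.5831.

R = 0.417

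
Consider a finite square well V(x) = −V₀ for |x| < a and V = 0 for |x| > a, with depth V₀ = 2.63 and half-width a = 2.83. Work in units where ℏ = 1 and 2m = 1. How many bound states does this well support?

The dimensionless depth is z₀ = a√(2mV₀)/ℏ = 2.83 × √(2.630) = 4.589.
The even/odd transcendental equations gain one root per π/2 in z₀, giving N = 1 + ⌊2z₀/π⌋ = 1 + ⌊2.922⌋ = 3.

N = 3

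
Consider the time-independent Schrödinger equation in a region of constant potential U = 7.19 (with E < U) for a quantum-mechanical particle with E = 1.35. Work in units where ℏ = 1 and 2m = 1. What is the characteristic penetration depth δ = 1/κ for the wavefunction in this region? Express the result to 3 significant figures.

δ = 0.414

Since E < U the TISE in this region is ψ'' = κ²ψ with κ = √(2m(U − E))/ℏ.
κ = √(2 × 0.5 × 5.84) = 2.417. The penetration depth is δ = 1/κ = 0.414.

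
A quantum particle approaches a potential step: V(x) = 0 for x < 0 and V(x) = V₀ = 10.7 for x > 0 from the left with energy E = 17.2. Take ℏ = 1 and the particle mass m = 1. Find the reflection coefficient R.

R = 0.0569

On each side the TISE gives plane waves with k = √(2m(E − V))/ℏ: k₁ = √(2·1·17.2) = 5.865, k₂ = √(2·1·6.5) = 3.606.
Continuity of ψ and ψ′ at the step yields the reflection amplitude r = (k₁ − k₂)/(k₁ + k₂) = 0.2386; thus R = |r|² = 0.05692, T = 0.9431.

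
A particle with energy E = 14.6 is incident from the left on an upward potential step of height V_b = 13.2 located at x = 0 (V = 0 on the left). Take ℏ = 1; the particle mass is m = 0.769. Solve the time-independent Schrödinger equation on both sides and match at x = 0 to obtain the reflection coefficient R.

R = 0.278

On each side the TISE gives plane waves with k = √(2m(E − V))/ℏ: k₁ = √(2·0.769·14.6) = 4.739, k₂ = √(2·0.769·1.4) = 1.467.
Matching ψ and ψ′ at x = 0 gives r = (k₁ − k₂)/(k₁ + k₂), so R = r² = 0.2778 and T = 1 − R = 0.7222.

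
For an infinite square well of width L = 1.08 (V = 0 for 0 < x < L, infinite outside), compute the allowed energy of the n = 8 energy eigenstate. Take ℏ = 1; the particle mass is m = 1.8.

The infinite-well eigenfunctions ψ_n = √(2/L) sin(nπx/L) vanish at both walls, giving E_n = n²π²ℏ²/(2mL²).
E_8 = 8² × π² / (2 × 1.8 × 1.08²) = 150.4.

E = 150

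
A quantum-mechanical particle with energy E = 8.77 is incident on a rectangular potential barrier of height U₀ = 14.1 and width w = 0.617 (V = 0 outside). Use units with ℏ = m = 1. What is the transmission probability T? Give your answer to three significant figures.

Since E < U₀ the interior solution is evanescent with decay constant κ = √(2m(U₀ − E))/ℏ = 3.265.
κw = 2.014, sinh(κw) = 3.682.
The exact tunnelling result is T⁻¹ = 1 + U₀² sinh²(κw) / [4E(U₀ − E)] = 15.41, so T = 0.0649.

T = 0.0649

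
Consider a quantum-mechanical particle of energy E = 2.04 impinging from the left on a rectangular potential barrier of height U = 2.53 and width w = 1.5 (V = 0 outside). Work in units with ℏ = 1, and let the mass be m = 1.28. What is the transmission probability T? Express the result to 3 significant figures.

Since E < U the interior solution is evanescent with decay constant κ = √(2m(U − E))/ℏ = 1.120.
κw = 1.680, sinh(κw) = 2.590.
Matching ψ, ψ′ at both faces gives T = [1 + U² sinh²(κw) / (4E(U − E))]⁻¹ = 1/11.74 = 0.0852.

T = 0.0852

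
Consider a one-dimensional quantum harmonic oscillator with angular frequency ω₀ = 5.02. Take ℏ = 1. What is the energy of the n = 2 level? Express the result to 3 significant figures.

E = 12.6

Using E_n = (n + ½)ℏω₀: E_2 = 2.5 × 5.02 = 12.55.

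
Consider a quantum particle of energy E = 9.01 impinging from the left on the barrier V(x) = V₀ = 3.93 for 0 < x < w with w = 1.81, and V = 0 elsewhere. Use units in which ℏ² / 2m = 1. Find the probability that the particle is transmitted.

Above the barrier the interior wavenumber is k₂ = √(2m(E − V₀))/ℏ = 2.254, giving phase k₂w = 4.080.
T = [1 + V₀² sin²(k₂w) / (4E(E − V₀))]⁻¹ = 1/1.055 = 0.948.

T = 0.948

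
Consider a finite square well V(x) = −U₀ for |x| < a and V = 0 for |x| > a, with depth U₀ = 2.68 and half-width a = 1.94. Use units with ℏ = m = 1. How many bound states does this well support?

The dimensionless depth is z₀ = a√(2mU₀)/ℏ = 1.94 × √(5.360) = 4.491.
The even/odd transcendental equations gain one root per π/2 in z₀, giving N = 1 + ⌊2z₀/π⌋ = 1 + ⌊2.859⌋ = 3.

N = 3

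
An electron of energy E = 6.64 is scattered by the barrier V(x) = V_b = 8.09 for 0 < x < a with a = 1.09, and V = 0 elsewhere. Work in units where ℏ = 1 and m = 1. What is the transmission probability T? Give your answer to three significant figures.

T = 0.0569

Since E < V_b the interior solution is evanescent with decay constant κ = √(2m(V_b − E))/ℏ = 1.703.
κa = 1.856, sinh(κa) = 3.122.
Matching ψ, ψ′ at both faces gives T = [1 + V_b² sinh²(κa) / (4E(V_b − E))]⁻¹ = 1/17.56 = 0.0569.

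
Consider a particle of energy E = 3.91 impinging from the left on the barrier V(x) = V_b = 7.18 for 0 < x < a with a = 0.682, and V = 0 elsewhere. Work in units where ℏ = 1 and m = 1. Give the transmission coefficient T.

E < V_b: inside the barrier ψ ∝ e^{±κx} with κ = √(2m(V_b − E))/ℏ = 2.557.
κa = 1.744, sinh(κa) = 2.773.
The exact tunnelling result is T⁻¹ = 1 + V_b² sinh²(κa) / [4E(V_b − E)] = 8.751, so T = 0.114.

T = 0.114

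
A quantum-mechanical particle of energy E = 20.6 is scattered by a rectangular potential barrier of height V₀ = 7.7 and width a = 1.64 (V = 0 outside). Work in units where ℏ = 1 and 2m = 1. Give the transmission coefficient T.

T = 0.992

E > V₀: inside the barrier k₂ = √(2m(E − V₀))/ℏ = 3.592, k₂a = 5.890.
Matching at both interfaces gives T⁻¹ = 1 + V₀² sin²(k₂a) / [4E(E − V₀)] = 1.008, hence T = 0.992.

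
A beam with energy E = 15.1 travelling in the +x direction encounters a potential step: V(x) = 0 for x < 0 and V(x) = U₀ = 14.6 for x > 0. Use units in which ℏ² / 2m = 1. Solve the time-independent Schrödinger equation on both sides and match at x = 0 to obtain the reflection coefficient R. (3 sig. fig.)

The wavenumbers are k₁ = √(2mE)/ℏ = 3.886 on the left and k₂ = √(2m(E − U₀))/ℏ = 0.7071 on the right.
Matching ψ and ψ′ at x = 0 gives r = (k₁ − k₂)/(k₁ + k₂), so R = r² = 0.4790 and T = 1 − R = 0.5210.

R = 0.479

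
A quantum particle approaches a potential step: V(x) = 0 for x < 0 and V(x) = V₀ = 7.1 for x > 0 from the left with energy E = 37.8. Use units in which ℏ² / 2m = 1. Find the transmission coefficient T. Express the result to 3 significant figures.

T = 0.997

The wavenumbers are k₁ = √(2mE)/ℏ = 6.148 on the left and k₂ = √(2m(E − V₀))/ℏ = 5.541 on the right.
Matching ψ and ψ′ at x = 0 gives r = (k₁ − k₂)/(k₁ + k₂), so R = r² = 0.002700 and T = 1 − R = 0.9973.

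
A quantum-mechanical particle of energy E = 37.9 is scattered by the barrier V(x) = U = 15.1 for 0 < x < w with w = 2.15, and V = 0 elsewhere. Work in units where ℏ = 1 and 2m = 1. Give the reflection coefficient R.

E > U: inside the barrier k₂ = √(2m(E − U))/ℏ = 4.775, k₂w = 10.27.
Matching at both interfaces gives T⁻¹ = 1 + U² sin²(k₂w) / [4E(E − U)] = 1.037, hence T = 0.965.
R = 1 − T = 0.0354.

R = 0.0354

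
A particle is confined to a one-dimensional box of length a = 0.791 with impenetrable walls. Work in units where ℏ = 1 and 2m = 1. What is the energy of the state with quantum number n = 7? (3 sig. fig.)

Requiring ψ(0) = ψ(a) = 0 quantises k = nπ/a, hence E_n = ℏ²k²/2m = n²π²ℏ²/(2ma²).
E_7 = 7² × π² / (2 × 0.5 × 0.791²) = 772.9.

E = 773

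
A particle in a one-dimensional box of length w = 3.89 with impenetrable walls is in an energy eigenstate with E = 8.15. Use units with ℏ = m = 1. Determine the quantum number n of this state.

From E_n = n²π²ℏ²/(2mw²) invert to n = √(2mw²E)/(πℏ).
n = (3.89/π) × √(2 × 1 × 8.15) = 4.999 → n = 5.

n = 5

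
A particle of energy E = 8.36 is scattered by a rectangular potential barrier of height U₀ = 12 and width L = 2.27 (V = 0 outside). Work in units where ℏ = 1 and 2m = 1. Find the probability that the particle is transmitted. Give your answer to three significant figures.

T = 0.000585

E < U₀: inside the barrier ψ ∝ e^{±κx} with κ = √(2m(U₀ − E))/ℏ = 1.908.
κL = 4.331, sinh(κL) = 38.00.
Matching ψ, ψ′ at both faces gives T = [1 + U₀² sinh²(κL) / (4E(U₀ − E))]⁻¹ = 1/1709 = 0.000585.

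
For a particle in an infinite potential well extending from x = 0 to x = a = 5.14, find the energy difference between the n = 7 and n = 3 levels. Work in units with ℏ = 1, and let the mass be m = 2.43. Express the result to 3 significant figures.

E_n = n²π²ℏ²/(2ma²), so ΔE = (7² − 3²) π²ℏ²/(2ma²).
ΔE = 40 × π² / (2 × 2.43 × 5.14²) = 3.075.

ΔE = 3.07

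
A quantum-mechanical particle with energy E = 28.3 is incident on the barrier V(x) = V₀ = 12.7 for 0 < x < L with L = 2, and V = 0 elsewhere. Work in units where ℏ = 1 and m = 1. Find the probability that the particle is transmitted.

E > V₀: inside the barrier k₂ = √(2m(E − V₀))/ℏ = 5.586, k₂L = 11.17.
Matching at both interfaces gives T⁻¹ = 1 + V₀² sin²(k₂L) / [4E(E − V₀)] = 1.089, hence T = 0.919.

T = 0.919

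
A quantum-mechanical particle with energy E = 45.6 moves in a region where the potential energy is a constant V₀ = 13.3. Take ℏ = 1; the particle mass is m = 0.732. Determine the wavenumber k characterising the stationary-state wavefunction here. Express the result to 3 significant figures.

k = 6.88

With E > V₀ the solution is oscillatory, ψ ∝ e^{±ikx} with k = √(2m(E − V₀))/ℏ.
k = √(2 × 0.732 × 32.3) = 6.877.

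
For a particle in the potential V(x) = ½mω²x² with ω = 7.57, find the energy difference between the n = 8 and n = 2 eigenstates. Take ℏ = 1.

ΔE = 45.4

E_n = ℏω(n + ½), so ΔE = (8 − 2) ℏω = 6 × 7.57 = 45.42.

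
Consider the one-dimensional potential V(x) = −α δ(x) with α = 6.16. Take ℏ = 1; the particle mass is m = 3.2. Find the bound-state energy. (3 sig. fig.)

The bound state is ψ(x) = √κ e^{−κ|x|}. The derivative jump ψ'(0⁺) − ψ'(0⁻) = −(2mα/ℏ²)ψ(0) fixes κ = mα/ℏ² = 19.71.
Then E = −ℏ²κ²/(2m) = −mα²/(2ℏ²) = -60.71.

E = -60.7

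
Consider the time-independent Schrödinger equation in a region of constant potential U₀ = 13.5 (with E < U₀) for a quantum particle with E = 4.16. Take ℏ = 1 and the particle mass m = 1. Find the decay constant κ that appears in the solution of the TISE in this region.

κ = 4.32

Since E < U₀ the TISE in this region is ψ'' = κ²ψ with κ = √(2m(U₀ − E))/ℏ.
κ = √(2 × 1 × 9.34) = 4.322.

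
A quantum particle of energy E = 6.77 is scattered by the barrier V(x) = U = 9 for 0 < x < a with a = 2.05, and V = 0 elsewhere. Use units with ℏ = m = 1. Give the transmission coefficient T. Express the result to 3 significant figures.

T = 0.000518

E < U: inside the barrier ψ ∝ e^{±κx} with κ = √(2m(U − E))/ℏ = 2.112.
κa = 4.329, sinh(κa) = 37.94.
The exact tunnelling result is T⁻¹ = 1 + U² sinh²(κa) / [4E(U − E)] = 1932, so T = 0.000518.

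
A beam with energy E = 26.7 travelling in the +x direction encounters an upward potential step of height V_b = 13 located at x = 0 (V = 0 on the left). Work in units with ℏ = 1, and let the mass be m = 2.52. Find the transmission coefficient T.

T = 0.973

The wavenumbers are k₁ = √(2mE)/ℏ = 11.60 on the left and k₂ = √(2m(E − V_b))/ℏ = 8.310 on the right.
Matching ψ and ψ′ at x = 0 gives r = (k₁ − k₂)/(k₁ + k₂), so R = r² = 0.02732 and T = 1 − R = 0.9727.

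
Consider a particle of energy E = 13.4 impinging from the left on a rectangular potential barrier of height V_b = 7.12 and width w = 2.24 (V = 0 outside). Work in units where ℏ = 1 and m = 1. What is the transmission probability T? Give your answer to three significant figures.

T = 0.870

E > V_b: inside the barrier k₂ = √(2m(E − V_b))/ℏ = 3.544, k₂w = 7.939.
T = [1 + V_b² sin²(k₂w) / (4E(E − V_b))]⁻¹ = 1/1.150 = 0.870.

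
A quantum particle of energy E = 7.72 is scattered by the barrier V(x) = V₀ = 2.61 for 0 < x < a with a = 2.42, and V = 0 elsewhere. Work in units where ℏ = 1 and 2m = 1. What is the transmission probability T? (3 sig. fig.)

T = 0.978

Above the barrier the interior wavenumber is k₂ = √(2m(E − V₀))/ℏ = 2.261, giving phase k₂a = 5.470.
T = [1 + V₀² sin²(k₂a) / (4E(E − V₀))]⁻¹ = 1/1.023 = 0.978.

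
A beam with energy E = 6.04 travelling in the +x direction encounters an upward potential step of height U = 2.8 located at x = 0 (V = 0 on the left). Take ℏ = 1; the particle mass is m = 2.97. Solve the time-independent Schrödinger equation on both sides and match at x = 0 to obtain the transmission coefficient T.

On each side the TISE gives plane waves with k = √(2m(E − V))/ℏ: k₁ = √(2·2.97·6.04) = 5.990, k₂ = √(2·2.97·3.24) = 4.387.
Continuity of ψ and ψ′ at the step yields the reflection amplitude r = (k₁ − k₂)/(k₁ + k₂) = 0.1545; thus R = |r|² = 0.02386, T = 0.9761.

T = 0.976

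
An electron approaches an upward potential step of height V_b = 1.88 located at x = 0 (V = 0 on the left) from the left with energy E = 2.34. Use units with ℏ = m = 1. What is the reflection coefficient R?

R = 0.149

On each side the TISE gives plane waves with k = √(2m(E − V))/ℏ: k₁ = √(2·1·2.34) = 2.163, k₂ = √(2·1·0.46) = 0.9592.
Matching ψ and ψ′ at x = 0 gives r = (k₁ − k₂)/(k₁ + k₂), so R = r² = 0.1487 and T = 1 − R = 0.8513.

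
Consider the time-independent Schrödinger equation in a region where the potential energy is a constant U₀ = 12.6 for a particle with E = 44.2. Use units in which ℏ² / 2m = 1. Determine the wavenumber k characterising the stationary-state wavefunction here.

With E > U₀ the solution is oscillatory, ψ ∝ e^{±ikx} with k = √(2m(E − U₀))/ℏ.
k = √(2 × 0.5 × 31.6) = 5.621.

k = 5.62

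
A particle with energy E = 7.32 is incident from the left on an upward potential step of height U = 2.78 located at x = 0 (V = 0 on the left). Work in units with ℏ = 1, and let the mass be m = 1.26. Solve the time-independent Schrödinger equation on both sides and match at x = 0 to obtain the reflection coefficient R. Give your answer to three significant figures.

On each side the TISE gives plane waves with k = √(2m(E − V))/ℏ: k₁ = √(2·1.26·7.32) = 4.295, k₂ = √(2·1.26·4.54) = 3.382.
Matching ψ and ψ′ at x = 0 gives r = (k₁ − k₂)/(k₁ + k₂), so R = r² = 0.01413 and T = 1 − R = 0.9859.

R = 0.0141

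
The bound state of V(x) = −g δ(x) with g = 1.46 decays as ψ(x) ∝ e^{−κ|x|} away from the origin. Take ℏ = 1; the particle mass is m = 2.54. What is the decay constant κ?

κ = 3.71

Integrating the TISE across x = 0 gives the cusp condition ψ'(0⁺) − ψ'(0⁻) = −(2mg/ℏ²)ψ(0).
With ψ ∝ e^{−κ|x|} this yields −2κ = −2mg/ℏ², so κ = mg/ℏ² = 3.708.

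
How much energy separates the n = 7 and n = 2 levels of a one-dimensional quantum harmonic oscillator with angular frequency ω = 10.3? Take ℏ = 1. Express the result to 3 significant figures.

E_n = ℏω(n + ½), so ΔE = (7 − 2) ℏω = 5 × 10.3 = 51.50.

ΔE = 51.5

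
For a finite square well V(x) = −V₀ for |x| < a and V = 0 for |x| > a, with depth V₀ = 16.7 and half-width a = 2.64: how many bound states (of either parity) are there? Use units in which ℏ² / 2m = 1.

N = 7

The dimensionless depth is z₀ = a√(2mV₀)/ℏ = 2.64 × √(16.70) = 10.79.
A new bound state (alternating even/odd) appears each time z₀ passes a multiple of π/2, so N = ⌊2z₀/π⌋ + 1 = ⌊6.868⌋ + 1 = 7.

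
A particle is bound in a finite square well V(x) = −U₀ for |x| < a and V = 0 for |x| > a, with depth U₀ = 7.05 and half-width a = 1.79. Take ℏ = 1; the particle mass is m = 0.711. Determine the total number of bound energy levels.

N = 4

Define the well-strength parameter z₀ = (a/ℏ)√(2mU₀) = 1.79 × √(2·0.711·7.05) = 5.668.
The even/odd transcendental equations gain one root per π/2 in z₀, giving N = 1 + ⌊2z₀/π⌋ = 1 + ⌊3.608⌋ = 4.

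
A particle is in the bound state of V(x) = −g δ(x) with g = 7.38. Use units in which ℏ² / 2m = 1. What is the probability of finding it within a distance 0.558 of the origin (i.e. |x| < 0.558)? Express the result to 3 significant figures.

P = 0.984

The normalised bound state is ψ = √κ e^{−κ|x|} with κ = mg/ℏ² = 3.690.
P(|x| < d) = ∫_{−d}^{d} κ e^{−2κ|x|} dx = 1 − e^{−2κd} = 1 − e^{−4.118} = 0.9837.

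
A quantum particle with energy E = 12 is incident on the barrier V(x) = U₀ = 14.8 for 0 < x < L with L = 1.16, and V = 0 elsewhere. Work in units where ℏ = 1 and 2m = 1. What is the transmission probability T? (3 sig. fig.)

T = 0.0501

Since E < U₀ the interior solution is evanescent with decay constant κ = √(2m(U₀ − E))/ℏ = 1.673.
κL = 1.941, sinh(κL) = 3.411.
The exact tunnelling result is T⁻¹ = 1 + U₀² sinh²(κL) / [4E(U₀ − E)] = 19.97, so T = 0.0501.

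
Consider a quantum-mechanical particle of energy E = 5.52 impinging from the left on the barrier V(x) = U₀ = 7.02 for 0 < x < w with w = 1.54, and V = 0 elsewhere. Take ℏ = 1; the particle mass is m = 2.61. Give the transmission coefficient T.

E < U₀: inside the barrier ψ ∝ e^{±κx} with κ = √(2m(U₀ − E))/ℏ = 2.798.
κw = 4.309, sinh(κw) = 37.19.
Matching ψ, ψ′ at both faces gives T = [1 + U₀² sinh²(κw) / (4E(U₀ − E))]⁻¹ = 1/2058 = 0.000486.

T = 0.000486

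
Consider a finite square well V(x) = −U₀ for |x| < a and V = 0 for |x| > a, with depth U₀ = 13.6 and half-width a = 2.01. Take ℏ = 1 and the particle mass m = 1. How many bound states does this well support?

N = 7

Define the well-strength parameter z₀ = (a/ℏ)√(2mU₀) = 2.01 × √(2·1·13.6) = 10.48.
A new bound state (alternating even/odd) appears each time z₀ passes a multiple of π/2, so N = ⌊2z₀/π⌋ + 1 = ⌊6.674⌋ + 1 = 7.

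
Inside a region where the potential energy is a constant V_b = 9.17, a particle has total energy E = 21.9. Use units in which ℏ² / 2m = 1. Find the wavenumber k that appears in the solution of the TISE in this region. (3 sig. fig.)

k = 3.57

With E > V_b the solution is oscillatory, ψ ∝ e^{±ikx} with k = √(2m(E − V_b))/ℏ.
k = √(2 × 0.5 × 12.73) = 3.568.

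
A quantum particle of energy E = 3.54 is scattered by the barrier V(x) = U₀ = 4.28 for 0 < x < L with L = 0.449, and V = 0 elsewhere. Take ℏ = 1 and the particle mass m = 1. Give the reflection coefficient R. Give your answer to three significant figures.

Since E < U₀ the interior solution is evanescent with decay constant κ = √(2m(U₀ − E))/ℏ = 1.217.
κL = 0.5462, sinh(κL) = 0.5738.
The exact tunnelling result is T⁻¹ = 1 + U₀² sinh²(κL) / [4E(U₀ − E)] = 1.576, so T = 0.635.
R = 1 − T = 0.365.

R = 0.365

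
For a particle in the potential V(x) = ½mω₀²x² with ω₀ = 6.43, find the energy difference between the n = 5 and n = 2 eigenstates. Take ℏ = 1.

ΔE = 19.3

E_n = ℏω₀(n + ½), so ΔE = (5 − 2) ℏω₀ = 3 × 6.43 = 19.29.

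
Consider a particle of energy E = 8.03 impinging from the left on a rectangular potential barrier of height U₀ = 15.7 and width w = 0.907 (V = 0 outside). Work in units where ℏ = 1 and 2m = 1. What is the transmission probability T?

Since E < U₀ the interior solution is evanescent with decay constant κ = √(2m(U₀ − E))/ℏ = 2.769.
κw = 2.512, sinh(κw) = 6.124.
Matching ψ, ψ′ at both faces gives T = [1 + U₀² sinh²(κw) / (4E(U₀ − E))]⁻¹ = 1/38.52 = 0.0260.

T = 0.0260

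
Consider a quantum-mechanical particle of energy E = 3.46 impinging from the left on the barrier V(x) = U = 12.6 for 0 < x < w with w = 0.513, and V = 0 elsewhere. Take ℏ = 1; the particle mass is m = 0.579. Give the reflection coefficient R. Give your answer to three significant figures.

R = 0.892

Since E < U the interior solution is evanescent with decay constant κ = √(2m(U − E))/ℏ = 3.253.
κw = 1.669, sinh(κw) = 2.559.
Matching ψ, ψ′ at both faces gives T = [1 + U² sinh²(κw) / (4E(U − E))]⁻¹ = 1/9.219 = 0.108.
R = 1 − T = 0.892.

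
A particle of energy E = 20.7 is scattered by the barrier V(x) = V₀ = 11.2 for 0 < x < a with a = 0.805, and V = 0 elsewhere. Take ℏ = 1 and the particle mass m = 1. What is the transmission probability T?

Above the barrier the interior wavenumber is k₂ = √(2m(E − V₀))/ℏ = 4.359, giving phase k₂a = 3.509.
Matching at both interfaces gives T⁻¹ = 1 + V₀² sin²(k₂a) / [4E(E − V₀)] = 1.021, hence T = 0.980.

T = 0.980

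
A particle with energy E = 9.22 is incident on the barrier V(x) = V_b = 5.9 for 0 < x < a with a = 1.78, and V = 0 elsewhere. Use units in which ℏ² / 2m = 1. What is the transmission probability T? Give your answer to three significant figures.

E > V_b: inside the barrier k₂ = √(2m(E − V_b))/ℏ = 1.822, k₂a = 3.243.
Matching at both interfaces gives T⁻¹ = 1 + V_b² sin²(k₂a) / [4E(E − V_b)] = 1.003, hence T = 0.997.

T = 0.997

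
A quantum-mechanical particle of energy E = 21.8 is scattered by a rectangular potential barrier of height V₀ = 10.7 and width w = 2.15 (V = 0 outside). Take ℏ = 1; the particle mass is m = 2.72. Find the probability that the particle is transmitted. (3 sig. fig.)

E > V₀: inside the barrier k₂ = √(2m(E − V₀))/ℏ = 7.771, k₂w = 16.71.
Matching at both interfaces gives T⁻¹ = 1 + V₀² sin²(k₂w) / [4E(E − V₀)] = 1.084, hence T = 0.923.

T = 0.923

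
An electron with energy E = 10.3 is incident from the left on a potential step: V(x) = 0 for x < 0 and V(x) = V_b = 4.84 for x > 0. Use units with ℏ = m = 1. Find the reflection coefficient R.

The wavenumbers are k₁ = √(2mE)/ℏ = 4.539 on the left and k₂ = √(2m(E − V_b))/ℏ = 3.305 on the right.
Matching ψ and ψ′ at x = 0 gives r = (k₁ − k₂)/(k₁ + k₂), so R = r² = 0.02476 and T = 1 − R = 0.9752.

R = 0.0248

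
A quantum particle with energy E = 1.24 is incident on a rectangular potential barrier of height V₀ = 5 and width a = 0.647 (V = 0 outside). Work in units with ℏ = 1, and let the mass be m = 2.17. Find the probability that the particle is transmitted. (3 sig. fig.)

E < V₀: inside the barrier ψ ∝ e^{±κx} with κ = √(2m(V₀ − E))/ℏ = 4.040.
κa = 2.614, sinh(κa) = 6.788.
The exact tunnelling result is T⁻¹ = 1 + V₀² sinh²(κa) / [4E(V₀ − E)] = 62.76, so T = 0.0159.

T = 0.0159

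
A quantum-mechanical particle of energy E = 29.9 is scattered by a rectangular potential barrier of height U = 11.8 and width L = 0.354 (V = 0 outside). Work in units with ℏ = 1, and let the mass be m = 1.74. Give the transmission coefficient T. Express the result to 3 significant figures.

Above the barrier the interior wavenumber is k₂ = √(2m(E − U))/ℏ = 7.936, giving phase k₂L = 2.810.
Matching at both interfaces gives T⁻¹ = 1 + U² sin²(k₂L) / [4E(E − U)] = 1.007, hence T = 0.993.

T = 0.993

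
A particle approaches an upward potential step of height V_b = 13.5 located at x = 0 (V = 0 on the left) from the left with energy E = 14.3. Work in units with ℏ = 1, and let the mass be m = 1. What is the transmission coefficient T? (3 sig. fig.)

On each side the TISE gives plane waves with k = √(2m(E − V))/ℏ: k₁ = √(2·1·14.3) = 5.348, k₂ = √(2·1·0.8) = 1.265.
Continuity of ψ and ψ′ at the step yields the reflection amplitude r = (k₁ − k₂)/(k₁ + k₂) = 0.6174; thus R = |r|² = 0.3812, T = 0.6188.

T = 0.619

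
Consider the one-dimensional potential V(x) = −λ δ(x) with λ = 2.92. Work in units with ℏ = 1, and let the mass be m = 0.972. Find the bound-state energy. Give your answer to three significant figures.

E = -4.14

For x ≠ 0 the bound state is ψ ∝ e^{−κ|x|}; integrating the TISE across the delta gives the cusp condition 2κ = 2mλ/ℏ², so κ = 2.838.
Then E = −ℏ²κ²/(2m) = −mλ²/(2ℏ²) = -4.144.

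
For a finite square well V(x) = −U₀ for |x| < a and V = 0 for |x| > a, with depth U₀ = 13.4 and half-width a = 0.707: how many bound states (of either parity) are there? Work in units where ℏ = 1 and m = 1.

The dimensionless depth is z₀ = a√(2mU₀)/ℏ = 0.707 × √(26.80) = 3.660.
The even/odd transcendental equations gain one root per π/2 in z₀, giving N = 1 + ⌊2z₀/π⌋ = 1 + ⌊2.330⌋ = 3.

N = 3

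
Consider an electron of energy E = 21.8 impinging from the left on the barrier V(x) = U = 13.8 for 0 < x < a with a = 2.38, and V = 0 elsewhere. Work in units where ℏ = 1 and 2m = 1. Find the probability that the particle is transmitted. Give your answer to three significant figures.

T = 0.951

Above the barrier the interior wavenumber is k₂ = √(2m(E − U))/ℏ = 2.828, giving phase k₂a = 6.732.
Matching at both interfaces gives T⁻¹ = 1 + U² sin²(k₂a) / [4E(E − U)] = 1.051, hence T = 0.951.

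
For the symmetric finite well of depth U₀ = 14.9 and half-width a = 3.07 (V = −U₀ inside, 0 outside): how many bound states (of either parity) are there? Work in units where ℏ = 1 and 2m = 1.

Define the well-strength parameter z₀ = (a/ℏ)√(2mU₀) = 3.07 × √(2·0.5·14.9) = 11.85.
The even/odd transcendental equations gain one root per π/2 in z₀, giving N = 1 + ⌊2z₀/π⌋ = 1 + ⌊7.544⌋ = 8.

N = 8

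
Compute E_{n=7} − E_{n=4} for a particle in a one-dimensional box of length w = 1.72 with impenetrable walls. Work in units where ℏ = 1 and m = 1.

E_n = n²π²ℏ²/(2mw²), so ΔE = (7² − 4²) π²ℏ²/(2mw²).
ΔE = 33 × π² / (2 × 1 × 1.72²) = 55.05.

ΔE = 55.0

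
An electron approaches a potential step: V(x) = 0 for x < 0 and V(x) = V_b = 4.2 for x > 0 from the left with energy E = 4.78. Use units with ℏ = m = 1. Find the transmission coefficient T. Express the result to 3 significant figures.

The wavenumbers are k₁ = √(2mE)/ℏ = 3.092 on the left and k₂ = √(2m(E − V_b))/ℏ = 1.077 on the right.
Matching ψ and ψ′ at x = 0 gives r = (k₁ − k₂)/(k₁ + k₂), so R = r² = 0.2336 and T = 1 − R = 0.7664.

T = 0.766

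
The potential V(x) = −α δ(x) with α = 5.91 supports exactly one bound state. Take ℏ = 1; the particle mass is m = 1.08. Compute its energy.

For x ≠ 0 the bound state is ψ ∝ e^{−κ|x|}; integrating the TISE across the delta gives the cusp condition 2κ = 2mα/ℏ², so κ = 6.383.
Then E = −ℏ²κ²/(2m) = −mα²/(2ℏ²) = -18.86.

E = -18.9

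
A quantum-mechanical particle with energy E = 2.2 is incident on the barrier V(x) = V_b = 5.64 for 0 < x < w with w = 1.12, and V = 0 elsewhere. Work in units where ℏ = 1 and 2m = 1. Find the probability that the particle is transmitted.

E < V_b: inside the barrier ψ ∝ e^{±κx} with κ = √(2m(V_b − E))/ℏ = 1.855.
κw = 2.077, sinh(κw) = 3.929.
Matching ψ, ψ′ at both faces gives T = [1 + V_b² sinh²(κw) / (4E(V_b − E))]⁻¹ = 1/17.22 = 0.0581.

T = 0.0581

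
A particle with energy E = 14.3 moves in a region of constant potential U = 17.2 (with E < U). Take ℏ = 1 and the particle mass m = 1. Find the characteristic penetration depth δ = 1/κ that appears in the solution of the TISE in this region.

δ = 0.415

Since E < U the TISE in this region is ψ'' = κ²ψ with κ = √(2m(U − E))/ℏ.
κ = √(2 × 1 × 2.9) = 2.408. The penetration depth is δ = 1/κ = 0.415.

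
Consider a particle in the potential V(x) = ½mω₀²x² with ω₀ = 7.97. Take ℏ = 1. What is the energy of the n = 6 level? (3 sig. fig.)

E = 51.8

The oscillator eigenvalues are E_n = ℏω₀(n + ½), so E_6 = 7.97 × 6.5 = 51.81.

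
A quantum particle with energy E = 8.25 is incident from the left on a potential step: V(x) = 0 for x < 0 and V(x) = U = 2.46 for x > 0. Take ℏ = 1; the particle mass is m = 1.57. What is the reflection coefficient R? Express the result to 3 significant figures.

R = 0.00780

The wavenumbers are k₁ = √(2mE)/ℏ = 5.090 on the left and k₂ = √(2m(E − U))/ℏ = 4.264 on the right.
Continuity of ψ and ψ′ at the step yields the reflection amplitude r = (k₁ − k₂)/(k₁ + k₂) = 0.08829; thus R = |r|² = 0.007795, T = 0.9922.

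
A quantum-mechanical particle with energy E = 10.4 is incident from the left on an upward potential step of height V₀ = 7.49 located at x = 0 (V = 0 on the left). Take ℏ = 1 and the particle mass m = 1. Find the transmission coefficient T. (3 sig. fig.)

The wavenumbers are k₁ = √(2mE)/ℏ = 4.561 on the left and k₂ = √(2m(E − V₀))/ℏ = 2.412 on the right.
Matching ψ and ψ′ at x = 0 gives r = (k₁ − k₂)/(k₁ + k₂), so R = r² = 0.09491 and T = 1 − R = 0.9051.

T = 0.905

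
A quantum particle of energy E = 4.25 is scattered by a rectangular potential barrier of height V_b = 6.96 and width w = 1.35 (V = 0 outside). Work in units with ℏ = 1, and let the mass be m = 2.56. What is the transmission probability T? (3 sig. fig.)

T = 0.000163

Since E < V_b the interior solution is evanescent with decay constant κ = √(2m(V_b − E))/ℏ = 3.725.
κw = 5.029, sinh(κw) = 76.36.
The exact tunnelling result is T⁻¹ = 1 + V_b² sinh²(κw) / [4E(V_b − E)] = 6132, so T = 0.000163.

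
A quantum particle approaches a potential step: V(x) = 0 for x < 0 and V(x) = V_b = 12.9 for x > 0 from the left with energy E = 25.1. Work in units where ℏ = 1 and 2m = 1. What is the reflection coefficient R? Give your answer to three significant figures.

R = 0.0318

The wavenumbers are k₁ = √(2mE)/ℏ = 5.010 on the left and k₂ = √(2m(E − V_b))/ℏ = 3.493 on the right.
Continuity of ψ and ψ′ at the step yields the reflection amplitude r = (k₁ − k₂)/(k₁ + k₂) = 0.1784; thus R = |r|² = 0.03184, T = 0.9682.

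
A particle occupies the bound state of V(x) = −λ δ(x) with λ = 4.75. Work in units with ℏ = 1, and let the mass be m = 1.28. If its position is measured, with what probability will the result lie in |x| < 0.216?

The normalised bound state is ψ = √κ e^{−κ|x|} with κ = mλ/ℏ² = 6.080.
P(|x| < d) = ∫_{−d}^{d} κ e^{−2κ|x|} dx = 1 − e^{−2κd} = 1 − e^{−2.627} = 0.9277.

P = 0.928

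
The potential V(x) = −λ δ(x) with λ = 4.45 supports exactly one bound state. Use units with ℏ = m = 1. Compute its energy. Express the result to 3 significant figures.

For x ≠ 0 the bound state is ψ ∝ e^{−κ|x|}; integrating the TISE across the delta gives the cusp condition 2κ = 2mλ/ℏ², so κ = 4.450.
Then E = −ℏ²κ²/(2m) = −mλ²/(2ℏ²) = -9.901.

E = -9.90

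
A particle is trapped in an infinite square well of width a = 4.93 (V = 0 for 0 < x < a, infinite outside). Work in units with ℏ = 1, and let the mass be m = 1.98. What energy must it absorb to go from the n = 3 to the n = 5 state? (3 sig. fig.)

E_n = n²π²ℏ²/(2ma²), so ΔE = (5² − 3²) π²ℏ²/(2ma²).
ΔE = 16 × π² / (2 × 1.98 × 4.93²) = 1.641.

ΔE = 1.64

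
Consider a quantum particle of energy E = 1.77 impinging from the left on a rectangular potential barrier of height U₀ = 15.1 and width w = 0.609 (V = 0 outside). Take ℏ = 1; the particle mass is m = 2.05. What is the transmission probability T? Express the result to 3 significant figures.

T = 0.000203

Since E < U₀ the interior solution is evanescent with decay constant κ = √(2m(U₀ − E))/ℏ = 7.393.
κw = 4.502, sinh(κw) = 45.10.
Matching ψ, ψ′ at both faces gives T = [1 + U₀² sinh²(κw) / (4E(U₀ − E))]⁻¹ = 1/4916 = 0.000203.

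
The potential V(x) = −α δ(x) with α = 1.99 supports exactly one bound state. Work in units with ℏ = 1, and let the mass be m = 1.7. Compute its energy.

For x ≠ 0 the bound state is ψ ∝ e^{−κ|x|}; integrating the TISE across the delta gives the cusp condition 2κ = 2mα/ℏ², so κ = 3.383.
Then E = −ℏ²κ²/(2m) = −mα²/(2ℏ²) = -3.366.

E = -3.37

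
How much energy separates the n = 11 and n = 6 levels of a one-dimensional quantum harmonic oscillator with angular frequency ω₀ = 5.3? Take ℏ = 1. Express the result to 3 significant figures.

E_n = ℏω₀(n + ½), so ΔE = (11 − 6) ℏω₀ = 5 × 5.3 = 26.50.

ΔE = 26.5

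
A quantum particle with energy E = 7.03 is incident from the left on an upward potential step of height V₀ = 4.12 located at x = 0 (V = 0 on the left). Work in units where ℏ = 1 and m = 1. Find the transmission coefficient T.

T = 0.953

The wavenumbers are k₁ = √(2mE)/ℏ = 3.750 on the left and k₂ = √(2m(E − V₀))/ℏ = 2.412 on the right.
Continuity of ψ and ψ′ at the step yields the reflection amplitude r = (k₁ − k₂)/(k₁ + k₂) = 0.2170; thus R = |r|² = 0.04709, T = 0.9529.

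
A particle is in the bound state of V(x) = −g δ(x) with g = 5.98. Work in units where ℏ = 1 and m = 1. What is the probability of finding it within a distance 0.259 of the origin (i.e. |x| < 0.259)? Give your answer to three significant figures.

P = 0.955

The normalised bound state is ψ = √κ e^{−κ|x|} with κ = mg/ℏ² = 5.980.
P(|x| < d) = ∫_{−d}^{d} κ e^{−2κ|x|} dx = 1 − e^{−2κd} = 1 − e^{−3.098} = 0.9548.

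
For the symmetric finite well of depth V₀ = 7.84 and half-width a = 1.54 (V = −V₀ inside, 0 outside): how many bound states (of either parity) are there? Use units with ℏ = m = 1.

N = 4

The dimensionless depth is z₀ = a√(2mV₀)/ℏ = 1.54 × √(15.68) = 6.098.
A new bound state (alternating even/odd) appears each time z₀ passes a multiple of π/2, so N = ⌊2z₀/π⌋ + 1 = ⌊3.882⌋ + 1 = 4.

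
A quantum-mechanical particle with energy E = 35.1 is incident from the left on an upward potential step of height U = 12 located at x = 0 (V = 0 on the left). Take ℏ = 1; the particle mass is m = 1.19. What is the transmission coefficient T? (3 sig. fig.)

T = 0.989

The wavenumbers are k₁ = √(2mE)/ℏ = 9.140 on the left and k₂ = √(2m(E − U))/ℏ = 7.415 on the right.
Continuity of ψ and ψ′ at the step yields the reflection amplitude r = (k₁ − k₂)/(k₁ + k₂) = 0.1042; thus R = |r|² = 0.01086, T = 0.9891.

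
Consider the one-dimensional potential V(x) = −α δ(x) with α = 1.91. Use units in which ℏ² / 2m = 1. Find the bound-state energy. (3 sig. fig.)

E = -0.912

The bound state is ψ(x) = √κ e^{−κ|x|}. The derivative jump ψ'(0⁺) − ψ'(0⁻) = −(2mα/ℏ²)ψ(0) fixes κ = mα/ℏ² = 0.9550.
Then E = −ℏ²κ²/(2m) = −mα²/(2ℏ²) = -0.9120.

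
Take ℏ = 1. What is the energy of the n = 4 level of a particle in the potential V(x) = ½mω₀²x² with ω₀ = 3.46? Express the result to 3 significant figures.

E = 15.6

Using E_n = (n + ½)ℏω₀: E_4 = 4.5 × 3.46 = 15.57.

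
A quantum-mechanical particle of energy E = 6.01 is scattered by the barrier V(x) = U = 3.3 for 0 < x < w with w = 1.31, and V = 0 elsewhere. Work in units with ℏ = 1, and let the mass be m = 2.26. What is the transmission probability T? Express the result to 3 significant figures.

Above the barrier the interior wavenumber is k₂ = √(2m(E − U))/ℏ = 3.500, giving phase k₂w = 4.585.
Matching at both interfaces gives T⁻¹ = 1 + U² sin²(k₂w) / [4E(E − U)] = 1.164, hence T = 0.859.

T = 0.859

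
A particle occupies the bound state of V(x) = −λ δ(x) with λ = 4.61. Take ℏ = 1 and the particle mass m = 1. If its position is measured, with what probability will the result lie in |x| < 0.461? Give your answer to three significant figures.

P = 0.986

The normalised bound state is ψ = √κ e^{−κ|x|} with κ = mλ/ℏ² = 4.610.
P(|x| < d) = ∫_{−d}^{d} κ e^{−2κ|x|} dx = 1 − e^{−2κd} = 1 − e^{−4.250} = 0.9857.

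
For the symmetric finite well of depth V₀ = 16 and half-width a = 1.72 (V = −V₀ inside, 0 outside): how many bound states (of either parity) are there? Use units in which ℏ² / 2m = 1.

The dimensionless depth is z₀ = a√(2mV₀)/ℏ = 1.72 × √(16.00) = 6.880.
A new bound state (alternating even/odd) appears each time z₀ passes a multiple of π/2, so N = ⌊2z₀/π⌋ + 1 = ⌊4.380⌋ + 1 = 5.

N = 5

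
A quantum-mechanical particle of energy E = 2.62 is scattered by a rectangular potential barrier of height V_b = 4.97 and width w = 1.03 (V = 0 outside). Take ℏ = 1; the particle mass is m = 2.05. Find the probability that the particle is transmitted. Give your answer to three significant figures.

T = 0.00664

Since E < V_b the interior solution is evanescent with decay constant κ = √(2m(V_b − E))/ℏ = 3.104.
κw = 3.197, sinh(κw) = 12.21.
The exact tunnelling result is T⁻¹ = 1 + V_b² sinh²(κw) / [4E(V_b − E)] = 150.5, so T = 0.00664.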